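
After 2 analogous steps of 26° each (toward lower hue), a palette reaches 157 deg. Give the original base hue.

2 steps of 26° (toward lower hue) give a net shift of −52°.
Start = end − shift: 157 + 52 = 209°

209°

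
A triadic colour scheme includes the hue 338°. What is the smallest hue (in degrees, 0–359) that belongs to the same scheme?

A triad places three hues 120° apart.
The full set through 338° is {98°, 218°, 338°}.

98°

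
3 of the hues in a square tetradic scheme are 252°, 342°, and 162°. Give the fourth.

72°

A square tetradic scheme places four hues every 90°.
The full set through 162° is {72°, 162°, 252°, 342°}.
Given {162°, 252°, 342°}, the missing hue is 72°.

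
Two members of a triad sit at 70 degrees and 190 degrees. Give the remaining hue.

A triad spaces three hues 120° apart.
The full set is {70°, 190°, 310°}.

310°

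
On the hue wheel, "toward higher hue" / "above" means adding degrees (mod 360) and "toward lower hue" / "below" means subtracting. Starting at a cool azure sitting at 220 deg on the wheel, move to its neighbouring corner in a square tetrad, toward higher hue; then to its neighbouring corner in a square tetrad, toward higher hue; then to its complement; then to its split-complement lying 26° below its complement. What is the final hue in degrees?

14°

220 + 90 = 310°   (square ↑)
310 + 90 = 400 → 400 − 360 = 40°   (square ↑)
40 + 180 = 220°   (complement)
220 + 154 = 374 → 374 − 360 = 14°   (split-comp 26° ↓)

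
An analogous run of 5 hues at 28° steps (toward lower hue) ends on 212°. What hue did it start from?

4 steps of 28° (toward lower hue) give a net shift of −112°.
Start = end − shift: 212 + 112 = 324°

324°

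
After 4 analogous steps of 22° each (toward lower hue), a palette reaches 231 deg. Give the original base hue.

4 steps of 22° (toward lower hue) give a net shift of −88°.
Start = end − shift: 231 + 88 = 319°

319°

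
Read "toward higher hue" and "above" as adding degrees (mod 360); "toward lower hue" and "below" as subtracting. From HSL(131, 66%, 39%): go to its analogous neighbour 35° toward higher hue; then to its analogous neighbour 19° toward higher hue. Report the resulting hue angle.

185°

analog 35° ↑ +35°: 131 + 35 = 166°
analog 19° ↑ +19°: 166 + 19 = 185°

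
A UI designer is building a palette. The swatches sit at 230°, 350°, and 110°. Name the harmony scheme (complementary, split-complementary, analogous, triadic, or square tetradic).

triadic

Sort the hues: 110°, 230°, 350°.
Successive gaps around the wheel: 120°, 120°, 120°.
Three hues equally spaced 120° apart form a triad.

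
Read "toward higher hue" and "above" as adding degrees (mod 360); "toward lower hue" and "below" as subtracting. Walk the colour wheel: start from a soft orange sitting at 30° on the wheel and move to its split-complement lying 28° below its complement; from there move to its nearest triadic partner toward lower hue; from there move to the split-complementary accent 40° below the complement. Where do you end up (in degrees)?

+152° (split-comp 28° ↓): 30 + 152 = 182°
−120° (triadic ↓): 182 − 120 = 62°
+140° (split-comp 40° ↓): 62 + 140 = 202°

202°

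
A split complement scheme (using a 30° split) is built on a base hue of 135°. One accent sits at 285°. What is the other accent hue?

345°

Split-complementary hues sit 30° either side of the complement.
Complement of the base 135°: 135 + 180 = 315°
The given accent 285° is 30° one side of 315°; the other accent sits 30° the other side: 315 + 30 = 345°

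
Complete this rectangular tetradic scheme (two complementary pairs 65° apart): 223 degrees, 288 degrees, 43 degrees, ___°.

A rectangular tetradic uses two complementary pairs 65° apart: offsets 0°, 65°, 180°, 245°.
Among {43°, 223°, 288°}, 223° and 43° are a 180° pair.
The remaining hue 288° needs its own complement: 288 + 180 = 468 → 468 − 360 = 108°

108°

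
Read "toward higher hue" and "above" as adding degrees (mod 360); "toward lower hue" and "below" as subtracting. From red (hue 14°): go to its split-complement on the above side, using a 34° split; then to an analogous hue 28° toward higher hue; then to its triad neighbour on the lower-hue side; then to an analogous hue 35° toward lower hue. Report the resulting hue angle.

split-comp 34° ↑ +214°: 14 + 214 = 228°
analog 28° ↑ +28°: 228 + 28 = 256°
triadic ↓ −120°: 256 − 120 = 136°
analog 35° ↓ −35°: 136 − 35 = 101°

101°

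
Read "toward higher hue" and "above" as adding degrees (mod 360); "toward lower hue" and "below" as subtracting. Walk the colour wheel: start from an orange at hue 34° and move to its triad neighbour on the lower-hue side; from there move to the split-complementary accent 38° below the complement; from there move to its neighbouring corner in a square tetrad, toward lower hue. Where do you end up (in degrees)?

triadic ↓ −120°: 34 − 120 = -86 → -86 + 360 = 274°
split-comp 38° ↓ +142°: 274 + 142 = 416 → 416 − 360 = 56°
square ↓ −90°: 56 − 90 = -34 → -34 + 360 = 326°

326°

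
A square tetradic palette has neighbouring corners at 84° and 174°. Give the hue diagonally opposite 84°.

A square tetradic scheme places four hues 90° apart; opposite corners are 180° apart.
84 + 180 = 264°

264°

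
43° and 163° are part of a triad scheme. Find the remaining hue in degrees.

A triad places three hues 120° apart.
The full set through 43° is {43°, 163°, 283°}.
Given {43°, 163°}, the missing hue is 283°.

283°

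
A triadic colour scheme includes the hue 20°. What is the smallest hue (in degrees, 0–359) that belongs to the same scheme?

A triad places three hues 120° apart.
The full set through 20° is {20°, 140°, 260°}.

20°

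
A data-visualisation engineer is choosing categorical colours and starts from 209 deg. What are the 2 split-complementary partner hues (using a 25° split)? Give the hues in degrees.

Split-complementary hues sit 25° either side of the complement.
Complement of 209 deg: 209 + 180 = 389 → 389 − 360 = 29°
29 − 25 = 4°
29 + 25 = 54°

4° and 54°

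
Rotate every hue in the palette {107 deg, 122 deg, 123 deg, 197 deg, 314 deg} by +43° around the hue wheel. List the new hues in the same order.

107 + 43 = 150°
122 + 43 = 165°
123 + 43 = 166°
197 + 43 = 240°
314 + 43 = 357°

150°, 165°, 166°, 240°, 357°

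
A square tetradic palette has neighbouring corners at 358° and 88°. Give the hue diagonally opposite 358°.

178°

A square tetradic scheme places four hues 90° apart; opposite corners are 180° apart.
358 + 180 = 538 → 538 − 360 = 178°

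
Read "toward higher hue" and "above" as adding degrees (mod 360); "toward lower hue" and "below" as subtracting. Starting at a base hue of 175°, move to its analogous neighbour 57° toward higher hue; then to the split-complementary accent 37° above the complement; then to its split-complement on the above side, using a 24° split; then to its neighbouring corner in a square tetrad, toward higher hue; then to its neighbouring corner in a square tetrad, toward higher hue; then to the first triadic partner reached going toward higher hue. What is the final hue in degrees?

+57° (analog 57° ↑): 175 + 57 = 232°
+217° (split-comp 37° ↑): 232 + 217 = 449 → 449 − 360 = 89°
+204° (split-comp 24° ↑): 89 + 204 = 293°
+90° (square ↑): 293 + 90 = 383 → 383 − 360 = 23°
+90° (square ↑): 23 + 90 = 113°
+120° (triadic ↑): 113 + 120 = 233°

233°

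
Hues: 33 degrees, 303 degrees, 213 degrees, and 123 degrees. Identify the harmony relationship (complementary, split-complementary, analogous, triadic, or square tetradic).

Sort the hues: 33°, 123°, 213°, 303°.
Successive gaps around the wheel: 90°, 90°, 90°, 90°.
Four hues every 90° form a square tetradic scheme.

square tetradic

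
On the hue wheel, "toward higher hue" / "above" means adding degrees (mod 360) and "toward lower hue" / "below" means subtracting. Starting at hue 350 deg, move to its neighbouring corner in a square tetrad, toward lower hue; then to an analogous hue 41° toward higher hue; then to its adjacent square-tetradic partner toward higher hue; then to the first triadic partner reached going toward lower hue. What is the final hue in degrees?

350 − 90 = 260°   (square ↓)
260 + 41 = 301°   (analog 41° ↑)
301 + 90 = 391 → 391 − 360 = 31°   (square ↑)
31 − 120 = -89 → -89 + 360 = 271°   (triadic ↓)

271°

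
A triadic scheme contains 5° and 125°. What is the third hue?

245°

A triad spaces three hues 120° apart.
The full set is {5°, 125°, 245°}.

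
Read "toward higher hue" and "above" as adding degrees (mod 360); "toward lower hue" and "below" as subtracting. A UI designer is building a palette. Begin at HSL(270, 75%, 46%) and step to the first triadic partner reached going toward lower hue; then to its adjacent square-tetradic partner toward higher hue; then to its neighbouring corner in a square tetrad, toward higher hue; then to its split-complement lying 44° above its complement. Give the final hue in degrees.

194°

270 − 120 = 150°   (triadic ↓)
150 + 90 = 240°   (square ↑)
240 + 90 = 330°   (square ↑)
330 + 224 = 554 → 554 − 360 = 194°   (split-comp 44° ↑)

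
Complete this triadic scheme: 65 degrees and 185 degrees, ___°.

305°

A triad places three hues 120° apart.
The full set through 65° is {65°, 185°, 305°}.
Given {65°, 185°}, the missing hue is 305°.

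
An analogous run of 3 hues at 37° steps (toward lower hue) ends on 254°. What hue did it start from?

328°

2 steps of 37° (toward lower hue) give a net shift of −74°.
Start = end − shift: 254 + 74 = 328°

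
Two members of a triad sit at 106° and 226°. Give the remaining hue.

A triad spaces three hues 120° apart.
The full set is {106°, 226°, 346°}.

346°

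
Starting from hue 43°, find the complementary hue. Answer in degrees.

223°

The complement sits 180° across the wheel.
43 + 180 = 223°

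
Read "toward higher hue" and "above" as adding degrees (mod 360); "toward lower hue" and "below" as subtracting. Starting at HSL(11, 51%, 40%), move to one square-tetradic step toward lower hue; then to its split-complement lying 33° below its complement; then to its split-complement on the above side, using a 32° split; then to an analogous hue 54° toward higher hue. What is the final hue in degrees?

334°

square ↓ −90°: 11 − 90 = -79 → -79 + 360 = 281°
split-comp 33° ↓ +147°: 281 + 147 = 428 → 428 − 360 = 68°
split-comp 32° ↑ +212°: 68 + 212 = 280°
analog 54° ↑ +54°: 280 + 54 = 334°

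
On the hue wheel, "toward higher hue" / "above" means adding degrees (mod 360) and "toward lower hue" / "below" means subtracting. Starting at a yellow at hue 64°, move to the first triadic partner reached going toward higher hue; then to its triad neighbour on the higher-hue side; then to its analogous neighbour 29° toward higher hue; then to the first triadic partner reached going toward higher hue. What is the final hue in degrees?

+120° (triadic ↑): 64 + 120 = 184°
+120° (triadic ↑): 184 + 120 = 304°
+29° (analog 29° ↑): 304 + 29 = 333°
+120° (triadic ↑): 333 + 120 = 453 → 453 − 360 = 93°

93°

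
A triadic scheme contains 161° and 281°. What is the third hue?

A triad spaces three hues 120° apart.
The full set is {41°, 161°, 281°}.

41°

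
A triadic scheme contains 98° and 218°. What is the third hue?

A triad spaces three hues 120° apart.
The full set is {98°, 218°, 338°}.

338°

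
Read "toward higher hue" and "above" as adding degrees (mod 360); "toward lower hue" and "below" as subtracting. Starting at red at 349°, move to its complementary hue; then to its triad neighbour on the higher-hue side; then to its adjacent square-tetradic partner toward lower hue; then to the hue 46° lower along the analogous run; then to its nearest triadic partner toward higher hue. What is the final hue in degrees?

complement +180°: 349 + 180 = 529 → 529 − 360 = 169°
triadic ↑ +120°: 169 + 120 = 289°
square ↓ −90°: 289 − 90 = 199°
analog 46° ↓ −46°: 199 − 46 = 153°
triadic ↑ +120°: 153 + 120 = 273°

273°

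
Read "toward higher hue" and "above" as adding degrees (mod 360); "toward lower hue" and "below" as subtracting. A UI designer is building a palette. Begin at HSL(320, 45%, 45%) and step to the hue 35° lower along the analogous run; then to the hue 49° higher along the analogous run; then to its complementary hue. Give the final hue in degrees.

320 − 35 = 285°   (analog 35° ↓)
285 + 49 = 334°   (analog 49° ↑)
334 + 180 = 514 → 514 − 360 = 154°   (complement)

154°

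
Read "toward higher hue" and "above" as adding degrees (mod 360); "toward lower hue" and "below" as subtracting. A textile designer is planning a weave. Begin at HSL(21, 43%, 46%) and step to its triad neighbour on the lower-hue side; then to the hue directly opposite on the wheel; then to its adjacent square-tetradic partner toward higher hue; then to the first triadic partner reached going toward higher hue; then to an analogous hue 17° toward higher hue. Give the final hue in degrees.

triadic ↓ −120°: 21 − 120 = -99 → -99 + 360 = 261°
complement +180°: 261 + 180 = 441 → 441 − 360 = 81°
square ↑ +90°: 81 + 90 = 171°
triadic ↑ +120°: 171 + 120 = 291°
analog 17° ↑ +17°: 291 + 17 = 308°

308°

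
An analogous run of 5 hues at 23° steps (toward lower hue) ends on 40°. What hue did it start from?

4 steps of 23° (toward lower hue) give a net shift of −92°.
Start = end − shift: 40 + 92 = 132°

132°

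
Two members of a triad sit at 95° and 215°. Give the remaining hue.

335°

A triad spaces three hues 120° apart.
The full set is {95°, 215°, 335°}.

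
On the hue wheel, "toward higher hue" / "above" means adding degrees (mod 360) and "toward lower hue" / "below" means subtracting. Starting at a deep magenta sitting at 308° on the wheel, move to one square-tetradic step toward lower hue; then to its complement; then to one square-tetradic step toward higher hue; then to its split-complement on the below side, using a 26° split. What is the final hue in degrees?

308 − 90 = 218°   (square ↓)
218 + 180 = 398 → 398 − 360 = 38°   (complement)
38 + 90 = 128°   (square ↑)
128 + 154 = 282°   (split-comp 26° ↓)

282°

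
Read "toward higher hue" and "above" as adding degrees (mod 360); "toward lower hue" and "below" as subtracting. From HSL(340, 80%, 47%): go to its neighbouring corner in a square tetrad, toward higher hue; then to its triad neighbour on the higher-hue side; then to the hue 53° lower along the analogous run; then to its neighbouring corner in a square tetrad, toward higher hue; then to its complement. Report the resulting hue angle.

47°

square ↑ +90°: 340 + 90 = 430 → 430 − 360 = 70°
triadic ↑ +120°: 70 + 120 = 190°
analog 53° ↓ −53°: 190 − 53 = 137°
square ↑ +90°: 137 + 90 = 227°
complement +180°: 227 + 180 = 407 → 407 − 360 = 47°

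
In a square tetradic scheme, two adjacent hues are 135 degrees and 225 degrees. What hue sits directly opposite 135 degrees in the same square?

315°

A square tetradic scheme places four hues 90° apart; opposite corners are 180° apart.
135 + 180 = 315°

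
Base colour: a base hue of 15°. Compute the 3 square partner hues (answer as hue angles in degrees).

105°, 195°, 285°

A square tetradic scheme places four hues every 90°.
15 + 90 = 105°
15 + 180 = 195°
15 + 270 = 285°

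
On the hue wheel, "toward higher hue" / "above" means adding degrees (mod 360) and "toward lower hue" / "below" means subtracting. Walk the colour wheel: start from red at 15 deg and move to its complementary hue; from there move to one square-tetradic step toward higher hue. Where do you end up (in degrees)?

285°

15 + 180 = 195°   (complement)
195 + 90 = 285°   (square ↑)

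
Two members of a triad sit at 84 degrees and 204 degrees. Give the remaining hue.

A triad spaces three hues 120° apart.
The full set is {84°, 204°, 324°}.

324°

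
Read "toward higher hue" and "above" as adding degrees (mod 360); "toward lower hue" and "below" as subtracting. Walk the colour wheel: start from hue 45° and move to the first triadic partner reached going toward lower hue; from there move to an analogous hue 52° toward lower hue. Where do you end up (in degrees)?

−120° (triadic ↓): 45 − 120 = -75 → -75 + 360 = 285°
−52° (analog 52° ↓): 285 − 52 = 233°

233°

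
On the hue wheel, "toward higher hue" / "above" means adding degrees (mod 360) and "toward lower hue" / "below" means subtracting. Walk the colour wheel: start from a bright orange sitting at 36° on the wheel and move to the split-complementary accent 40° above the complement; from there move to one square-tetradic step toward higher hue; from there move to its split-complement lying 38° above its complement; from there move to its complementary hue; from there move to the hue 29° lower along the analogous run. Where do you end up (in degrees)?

36 + 220 = 256°   (split-comp 40° ↑)
256 + 90 = 346°   (square ↑)
346 + 218 = 564 → 564 − 360 = 204°   (split-comp 38° ↑)
204 + 180 = 384 → 384 − 360 = 24°   (complement)
24 − 29 = -5 → -5 + 360 = 355°   (analog 29° ↓)

355°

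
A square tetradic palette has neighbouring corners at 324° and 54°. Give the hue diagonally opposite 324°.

A square tetradic scheme places four hues 90° apart; opposite corners are 180° apart.
324 + 180 = 504 → 504 − 360 = 144°

144°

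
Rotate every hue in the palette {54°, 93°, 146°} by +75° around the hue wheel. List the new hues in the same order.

129°, 168°, 221°

54 + 75 = 129°
93 + 75 = 168°
146 + 75 = 221°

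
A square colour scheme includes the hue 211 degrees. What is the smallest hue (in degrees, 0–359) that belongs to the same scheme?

31°

A square tetradic scheme places four hues every 90°.
The full set through 211° is {31°, 121°, 211°, 301°}.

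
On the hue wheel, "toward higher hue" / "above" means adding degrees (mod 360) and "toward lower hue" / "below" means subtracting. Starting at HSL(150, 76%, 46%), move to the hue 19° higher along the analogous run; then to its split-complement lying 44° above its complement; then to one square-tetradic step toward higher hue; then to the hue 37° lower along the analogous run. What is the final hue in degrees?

analog 19° ↑ +19°: 150 + 19 = 169°
split-comp 44° ↑ +224°: 169 + 224 = 393 → 393 − 360 = 33°
square ↑ +90°: 33 + 90 = 123°
analog 37° ↓ −37°: 123 − 37 = 86°

86°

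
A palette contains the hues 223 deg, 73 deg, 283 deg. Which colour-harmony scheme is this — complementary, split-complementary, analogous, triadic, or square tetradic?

Sort the hues: 73°, 223°, 283°.
Successive gaps around the wheel: 150°, 60°, 150°.
Two 150° gaps and one 60° gap — a base hue opposite a pair of accents 30° either side of its complement — is the split-complementary pattern.

split-complementary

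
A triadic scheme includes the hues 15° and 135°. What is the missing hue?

A triad places three hues 120° apart.
The full set through 15° is {15°, 135°, 255°}.
Given {15°, 135°}, the missing hue is 255°.

255°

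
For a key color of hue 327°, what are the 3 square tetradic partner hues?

A square tetradic scheme places four hues every 90°.
327 + 90 = 417 → 417 − 360 = 57°
327 + 180 = 507 → 507 − 360 = 147°
327 + 270 = 597 → 597 − 360 = 237°

57°, 147°, 237°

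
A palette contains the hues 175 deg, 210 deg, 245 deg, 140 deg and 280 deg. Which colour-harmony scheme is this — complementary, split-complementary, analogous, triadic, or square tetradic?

analogous

Sort the hues: 140°, 175°, 210°, 245°, 280°.
Successive gaps around the wheel: 35°, 35°, 35°, 35°, 220°.
A run of hues at equal small steps (35°) with one large closing gap is an analogous group.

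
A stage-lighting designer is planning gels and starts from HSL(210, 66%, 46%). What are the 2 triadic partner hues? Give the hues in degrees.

A triad places three hues 120° apart.
210 + 120 = 330°
210 + 240 = 450 → 450 − 360 = 90°

330° and 90°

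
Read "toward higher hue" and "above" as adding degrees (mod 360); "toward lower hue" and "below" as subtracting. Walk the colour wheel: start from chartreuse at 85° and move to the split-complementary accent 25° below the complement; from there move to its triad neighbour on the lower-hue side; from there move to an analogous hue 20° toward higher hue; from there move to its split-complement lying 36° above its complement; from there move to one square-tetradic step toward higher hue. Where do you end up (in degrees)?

85 + 155 = 240°   (split-comp 25° ↓)
240 − 120 = 120°   (triadic ↓)
120 + 20 = 140°   (analog 20° ↑)
140 + 216 = 356°   (split-comp 36° ↑)
356 + 90 = 446 → 446 − 360 = 86°   (square ↑)

86°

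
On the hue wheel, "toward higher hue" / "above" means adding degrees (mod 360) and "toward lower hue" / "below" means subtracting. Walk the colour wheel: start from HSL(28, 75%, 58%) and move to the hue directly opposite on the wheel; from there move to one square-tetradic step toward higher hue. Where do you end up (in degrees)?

298°

28 + 180 = 208°   (complement)
208 + 90 = 298°   (square ↑)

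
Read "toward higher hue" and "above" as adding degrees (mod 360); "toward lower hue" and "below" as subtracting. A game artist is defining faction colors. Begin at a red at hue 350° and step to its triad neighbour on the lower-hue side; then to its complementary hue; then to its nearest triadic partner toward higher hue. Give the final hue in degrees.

170°

−120° (triadic ↓): 350 − 120 = 230°
+180° (complement): 230 + 180 = 410 → 410 − 360 = 50°
+120° (triadic ↑): 50 + 120 = 170°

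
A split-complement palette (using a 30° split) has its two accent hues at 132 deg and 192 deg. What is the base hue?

342°

The accents sit 30° either side of the complement, so the complement is their short-arc midpoint on the wheel.
Short-arc midpoint of 132° and 192°: 162°.
Base is 180° from the complement: 162 − 180 = -18 → -18 + 360 = 342°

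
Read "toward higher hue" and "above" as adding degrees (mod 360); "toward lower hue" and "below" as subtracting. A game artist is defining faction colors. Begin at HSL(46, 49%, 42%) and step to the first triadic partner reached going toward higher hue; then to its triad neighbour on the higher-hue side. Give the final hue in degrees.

286°

triadic ↑ +120°: 46 + 120 = 166°
triadic ↑ +120°: 166 + 120 = 286°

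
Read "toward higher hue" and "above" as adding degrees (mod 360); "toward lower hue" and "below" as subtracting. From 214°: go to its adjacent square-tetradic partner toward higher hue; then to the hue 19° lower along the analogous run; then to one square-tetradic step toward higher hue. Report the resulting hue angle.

+90° (square ↑): 214 + 90 = 304°
−19° (analog 19° ↓): 304 − 19 = 285°
+90° (square ↑): 285 + 90 = 375 → 375 − 360 = 15°

15°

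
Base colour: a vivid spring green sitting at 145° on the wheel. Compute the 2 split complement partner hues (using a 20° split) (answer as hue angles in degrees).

Split-complementary hues sit 20° either side of the complement.
Complement of 145°: 145 + 180 = 325°
325 − 20 = 305°
325 + 20 = 345°

305° and 345°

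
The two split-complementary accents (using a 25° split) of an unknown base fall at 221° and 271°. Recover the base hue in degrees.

66°

The accents sit 25° either side of the complement, so the complement is their short-arc midpoint on the wheel.
Short-arc midpoint of 221° and 271°: 246°.
Base is 180° from the complement: 246 − 180 = 66°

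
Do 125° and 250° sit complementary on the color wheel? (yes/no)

no

Angular distance: |125 − 250| = 125 = 125°.
Complementary requires 180°.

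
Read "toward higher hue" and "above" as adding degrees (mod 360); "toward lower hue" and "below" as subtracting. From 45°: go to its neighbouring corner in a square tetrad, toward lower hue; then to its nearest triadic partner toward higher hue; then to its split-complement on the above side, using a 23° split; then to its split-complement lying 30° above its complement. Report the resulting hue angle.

128°

45 − 90 = -45 → -45 + 360 = 315°   (square ↓)
315 + 120 = 435 → 435 − 360 = 75°   (triadic ↑)
75 + 203 = 278°   (split-comp 23° ↑)
278 + 210 = 488 → 488 − 360 = 128°   (split-comp 30° ↑)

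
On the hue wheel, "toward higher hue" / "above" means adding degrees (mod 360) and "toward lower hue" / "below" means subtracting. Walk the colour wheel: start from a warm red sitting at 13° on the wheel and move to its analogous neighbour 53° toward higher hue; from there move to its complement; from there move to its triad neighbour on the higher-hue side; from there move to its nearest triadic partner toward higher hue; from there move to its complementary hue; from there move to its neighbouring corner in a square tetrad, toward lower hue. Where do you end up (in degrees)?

216°

analog 53° ↑ +53°: 13 + 53 = 66°
complement +180°: 66 + 180 = 246°
triadic ↑ +120°: 246 + 120 = 366 → 366 − 360 = 6°
triadic ↑ +120°: 6 + 120 = 126°
complement +180°: 126 + 180 = 306°
square ↓ −90°: 306 − 90 = 216°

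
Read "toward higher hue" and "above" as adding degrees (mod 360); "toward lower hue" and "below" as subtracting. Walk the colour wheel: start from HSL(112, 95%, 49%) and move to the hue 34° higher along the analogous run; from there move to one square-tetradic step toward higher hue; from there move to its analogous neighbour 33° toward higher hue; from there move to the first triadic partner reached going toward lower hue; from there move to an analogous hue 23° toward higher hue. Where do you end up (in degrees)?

172°

112 + 34 = 146°   (analog 34° ↑)
146 + 90 = 236°   (square ↑)
236 + 33 = 269°   (analog 33° ↑)
269 − 120 = 149°   (triadic ↓)
149 + 23 = 172°   (analog 23° ↑)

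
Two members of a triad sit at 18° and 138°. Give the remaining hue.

258°

A triad spaces three hues 120° apart.
The full set is {18°, 138°, 258°}.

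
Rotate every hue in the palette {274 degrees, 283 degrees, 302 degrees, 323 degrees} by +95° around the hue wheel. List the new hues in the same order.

9°, 18°, 37°, 58°

274 + 95 = 369 → 369 − 360 = 9°
283 + 95 = 378 → 378 − 360 = 18°
302 + 95 = 397 → 397 − 360 = 37°
323 + 95 = 418 → 418 − 360 = 58°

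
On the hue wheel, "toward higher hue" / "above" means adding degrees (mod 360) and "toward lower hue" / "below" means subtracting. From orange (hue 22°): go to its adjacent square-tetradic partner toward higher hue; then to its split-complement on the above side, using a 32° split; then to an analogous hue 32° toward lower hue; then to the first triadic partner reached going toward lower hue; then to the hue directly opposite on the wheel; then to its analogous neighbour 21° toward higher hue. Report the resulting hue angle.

13°

22 + 90 = 112°   (square ↑)
112 + 212 = 324°   (split-comp 32° ↑)
324 − 32 = 292°   (analog 32° ↓)
292 − 120 = 172°   (triadic ↓)
172 + 180 = 352°   (complement)
352 + 21 = 373 → 373 − 360 = 13°   (analog 21° ↑)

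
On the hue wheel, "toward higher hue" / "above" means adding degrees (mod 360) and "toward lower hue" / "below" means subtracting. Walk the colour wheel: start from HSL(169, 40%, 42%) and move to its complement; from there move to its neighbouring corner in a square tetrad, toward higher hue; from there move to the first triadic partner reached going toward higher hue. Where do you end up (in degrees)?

+180° (complement): 169 + 180 = 349°
+90° (square ↑): 349 + 90 = 439 → 439 − 360 = 79°
+120° (triadic ↑): 79 + 120 = 199°

199°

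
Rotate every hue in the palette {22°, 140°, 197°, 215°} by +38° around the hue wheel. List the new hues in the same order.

22 + 38 = 60°
140 + 38 = 178°
197 + 38 = 235°
215 + 38 = 253°

60°, 178°, 235°, 253°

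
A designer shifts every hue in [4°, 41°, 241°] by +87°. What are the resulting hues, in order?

91°, 128°, 328°

4 + 87 = 91°
41 + 87 = 128°
241 + 87 = 328°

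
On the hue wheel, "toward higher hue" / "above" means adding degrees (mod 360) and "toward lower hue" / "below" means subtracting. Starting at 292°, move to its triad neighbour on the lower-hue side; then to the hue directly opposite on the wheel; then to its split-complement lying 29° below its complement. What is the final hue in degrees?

143°

292 − 120 = 172°   (triadic ↓)
172 + 180 = 352°   (complement)
352 + 151 = 503 → 503 − 360 = 143°   (split-comp 29° ↓)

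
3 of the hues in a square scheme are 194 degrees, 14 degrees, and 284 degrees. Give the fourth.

104°

A square tetradic scheme places four hues every 90°.
The full set through 14° is {14°, 104°, 194°, 284°}.
Given {14°, 194°, 284°}, the missing hue is 104°.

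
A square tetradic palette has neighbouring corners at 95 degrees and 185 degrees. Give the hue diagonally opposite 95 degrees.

275°

A square tetradic scheme places four hues 90° apart; opposite corners are 180° apart.
95 + 180 = 275°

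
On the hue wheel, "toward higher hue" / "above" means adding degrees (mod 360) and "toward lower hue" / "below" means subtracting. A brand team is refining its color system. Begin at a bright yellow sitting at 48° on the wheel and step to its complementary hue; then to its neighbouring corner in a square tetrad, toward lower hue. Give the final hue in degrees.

138°

+180° (complement): 48 + 180 = 228°
−90° (square ↓): 228 − 90 = 138°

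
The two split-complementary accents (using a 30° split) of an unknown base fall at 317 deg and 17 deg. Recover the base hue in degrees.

167°

The accents sit 30° either side of the complement, so the complement is their short-arc midpoint on the wheel.
Short-arc midpoint of 317° and 17°: 347°.
Base is 180° from the complement: 347 − 180 = 167°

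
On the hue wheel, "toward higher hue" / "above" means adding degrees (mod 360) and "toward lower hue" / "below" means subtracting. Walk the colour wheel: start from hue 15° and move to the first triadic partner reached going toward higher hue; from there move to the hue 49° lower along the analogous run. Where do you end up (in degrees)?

15 + 120 = 135°   (triadic ↑)
135 − 49 = 86°   (analog 49° ↓)

86°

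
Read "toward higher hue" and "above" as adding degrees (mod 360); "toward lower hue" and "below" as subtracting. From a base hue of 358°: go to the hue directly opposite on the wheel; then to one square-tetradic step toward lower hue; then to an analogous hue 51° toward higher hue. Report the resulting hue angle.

complement +180°: 358 + 180 = 538 → 538 − 360 = 178°
square ↓ −90°: 178 − 90 = 88°
analog 51° ↑ +51°: 88 + 51 = 139°

139°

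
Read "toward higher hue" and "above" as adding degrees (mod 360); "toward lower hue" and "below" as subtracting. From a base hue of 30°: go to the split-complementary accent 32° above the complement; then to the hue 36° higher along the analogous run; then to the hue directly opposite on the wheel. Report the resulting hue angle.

30 + 212 = 242°   (split-comp 32° ↑)
242 + 36 = 278°   (analog 36° ↑)
278 + 180 = 458 → 458 − 360 = 98°   (complement)

98°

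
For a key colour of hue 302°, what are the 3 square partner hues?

32°, 122°, and 212°

302 + 90 = 392 → 392 − 360 = 32°
302 + 180 = 482 → 482 − 360 = 122°
302 + 270 = 572 → 572 − 360 = 212°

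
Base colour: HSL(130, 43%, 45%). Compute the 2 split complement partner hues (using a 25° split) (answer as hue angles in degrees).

Split-complementary hues sit 25° either side of the complement.
Complement of 130 deg: 130 + 180 = 310°
310 − 25 = 285°
310 + 25 = 335°

285° and 335°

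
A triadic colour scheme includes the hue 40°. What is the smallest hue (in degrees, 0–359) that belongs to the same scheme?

A triad places three hues 120° apart.
The full set through 40° is {40°, 160°, 280°}.

40°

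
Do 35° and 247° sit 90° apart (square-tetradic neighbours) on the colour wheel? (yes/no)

no

Angular distance: |35 − 247| = 212; shorter arc = 360 − 212 = 148°.
90° apart (square-tetradic neighbours) requires 90°.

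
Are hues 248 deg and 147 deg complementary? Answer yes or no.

Angular distance: |248 − 147| = 101 = 101°.
Complementary requires 180°.

no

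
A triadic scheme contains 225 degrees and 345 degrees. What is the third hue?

A triad spaces three hues 120° apart.
The full set is {105°, 225°, 345°}.

105°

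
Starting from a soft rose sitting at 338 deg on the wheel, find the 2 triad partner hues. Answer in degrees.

A triad places three hues 120° apart.
338 + 120 = 458 → 458 − 360 = 98°
338 + 240 = 578 → 578 − 360 = 218°

98° and 218°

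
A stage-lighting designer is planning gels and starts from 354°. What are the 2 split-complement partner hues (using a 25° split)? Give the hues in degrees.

Split-complementary hues sit 25° either side of the complement.
Complement of 354°: 354 + 180 = 534 → 534 − 360 = 174°
174 − 25 = 149°
174 + 25 = 199°

149° and 199°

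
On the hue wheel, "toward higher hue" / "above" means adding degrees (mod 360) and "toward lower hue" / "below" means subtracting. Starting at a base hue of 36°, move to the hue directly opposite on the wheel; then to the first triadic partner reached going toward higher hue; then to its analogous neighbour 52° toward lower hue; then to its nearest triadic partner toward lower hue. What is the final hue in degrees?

164°

36 + 180 = 216°   (complement)
216 + 120 = 336°   (triadic ↑)
336 − 52 = 284°   (analog 52° ↓)
284 − 120 = 164°   (triadic ↓)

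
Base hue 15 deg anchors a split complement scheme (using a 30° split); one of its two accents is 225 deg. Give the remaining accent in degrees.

Split-complementary hues sit 30° either side of the complement.
Complement of the base 15°: 15 + 180 = 195°
The given accent 225° is 30° one side of 195°; the other accent sits 30° the other side: 195 − 30 = 165°

165°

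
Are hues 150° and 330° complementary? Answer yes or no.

yes

Angular distance: |150 − 330| = 180 = 180°.
Complementary requires 180°.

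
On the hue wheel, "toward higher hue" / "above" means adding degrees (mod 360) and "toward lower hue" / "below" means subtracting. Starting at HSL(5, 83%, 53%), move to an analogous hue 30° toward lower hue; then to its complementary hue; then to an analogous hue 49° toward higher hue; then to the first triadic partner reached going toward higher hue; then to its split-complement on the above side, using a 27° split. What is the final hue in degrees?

analog 30° ↓ −30°: 5 − 30 = -25 → -25 + 360 = 335°
complement +180°: 335 + 180 = 515 → 515 − 360 = 155°
analog 49° ↑ +49°: 155 + 49 = 204°
triadic ↑ +120°: 204 + 120 = 324°
split-comp 27° ↑ +207°: 324 + 207 = 531 → 531 − 360 = 171°

171°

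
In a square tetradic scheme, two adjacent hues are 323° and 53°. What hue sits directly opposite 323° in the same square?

A square tetradic scheme places four hues 90° apart; opposite corners are 180° apart.
323 + 180 = 503 → 503 − 360 = 143°

143°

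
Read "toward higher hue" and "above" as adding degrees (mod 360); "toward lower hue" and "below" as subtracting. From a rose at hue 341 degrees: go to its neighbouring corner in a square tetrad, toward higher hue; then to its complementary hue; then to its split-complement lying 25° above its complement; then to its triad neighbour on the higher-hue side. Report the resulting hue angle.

216°

341 + 90 = 431 → 431 − 360 = 71°   (square ↑)
71 + 180 = 251°   (complement)
251 + 205 = 456 → 456 − 360 = 96°   (split-comp 25° ↑)
96 + 120 = 216°   (triadic ↑)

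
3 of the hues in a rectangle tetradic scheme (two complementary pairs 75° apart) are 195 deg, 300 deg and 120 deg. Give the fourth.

15°

A rectangular tetradic uses two complementary pairs 75° apart: offsets 0°, 75°, 180°, 255°.
Among {120°, 195°, 300°}, 120° and 300° are a 180° pair.
The remaining hue 195° needs its own complement: 195 + 180 = 375 → 375 − 360 = 15°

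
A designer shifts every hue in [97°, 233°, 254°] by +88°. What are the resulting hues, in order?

185°, 321°, 342°

97 + 88 = 185°
233 + 88 = 321°
254 + 88 = 342°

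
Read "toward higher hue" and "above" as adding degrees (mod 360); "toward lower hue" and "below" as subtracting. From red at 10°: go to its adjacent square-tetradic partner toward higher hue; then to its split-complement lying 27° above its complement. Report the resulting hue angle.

307°

10 + 90 = 100°   (square ↑)
100 + 207 = 307°   (split-comp 27° ↑)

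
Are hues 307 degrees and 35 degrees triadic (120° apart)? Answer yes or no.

Angular distance: |307 − 35| = 272; shorter arc = 360 − 272 = 88°.
Triadic (120° apart) requires 120°.

no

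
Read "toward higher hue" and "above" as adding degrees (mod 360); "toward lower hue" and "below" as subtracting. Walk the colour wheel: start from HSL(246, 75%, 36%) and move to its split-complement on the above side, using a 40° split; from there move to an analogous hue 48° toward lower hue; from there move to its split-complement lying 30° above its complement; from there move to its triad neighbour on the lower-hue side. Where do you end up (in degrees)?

246 + 220 = 466 → 466 − 360 = 106°   (split-comp 40° ↑)
106 − 48 = 58°   (analog 48° ↓)
58 + 210 = 268°   (split-comp 30° ↑)
268 − 120 = 148°   (triadic ↓)

148°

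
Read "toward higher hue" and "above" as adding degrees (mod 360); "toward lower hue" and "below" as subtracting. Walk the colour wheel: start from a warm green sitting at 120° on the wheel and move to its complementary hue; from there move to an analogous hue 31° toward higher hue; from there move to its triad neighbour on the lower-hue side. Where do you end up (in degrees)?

120 + 180 = 300°   (complement)
300 + 31 = 331°   (analog 31° ↑)
331 − 120 = 211°   (triadic ↓)

211°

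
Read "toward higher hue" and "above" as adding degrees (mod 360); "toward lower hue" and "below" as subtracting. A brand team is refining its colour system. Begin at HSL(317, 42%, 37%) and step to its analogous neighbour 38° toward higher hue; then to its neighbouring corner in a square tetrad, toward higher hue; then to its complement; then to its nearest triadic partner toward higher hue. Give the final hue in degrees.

+38° (analog 38° ↑): 317 + 38 = 355°
+90° (square ↑): 355 + 90 = 445 → 445 − 360 = 85°
+180° (complement): 85 + 180 = 265°
+120° (triadic ↑): 265 + 120 = 385 → 385 − 360 = 25°

25°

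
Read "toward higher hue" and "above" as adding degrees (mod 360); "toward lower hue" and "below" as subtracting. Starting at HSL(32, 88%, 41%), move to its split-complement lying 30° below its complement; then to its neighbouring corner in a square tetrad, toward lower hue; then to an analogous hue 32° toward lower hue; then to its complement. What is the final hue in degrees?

32 + 150 = 182°   (split-comp 30° ↓)
182 − 90 = 92°   (square ↓)
92 − 32 = 60°   (analog 32° ↓)
60 + 180 = 240°   (complement)

240°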